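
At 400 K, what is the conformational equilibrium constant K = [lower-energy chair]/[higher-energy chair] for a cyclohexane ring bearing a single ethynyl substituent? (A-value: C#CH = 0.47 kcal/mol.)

K ≈ 1.81

One chair has the ethynyl group axial (E = 0.47 kcal/mol) and the other has it equatorial (E = 0).
ΔG = 0.47 kcal/mol between the two chairs.
K = exp(ΔG/RT) with R = 1.987×10⁻³ kcal mol⁻¹ K⁻¹ and T = 400 K gives K ≈ 1.81.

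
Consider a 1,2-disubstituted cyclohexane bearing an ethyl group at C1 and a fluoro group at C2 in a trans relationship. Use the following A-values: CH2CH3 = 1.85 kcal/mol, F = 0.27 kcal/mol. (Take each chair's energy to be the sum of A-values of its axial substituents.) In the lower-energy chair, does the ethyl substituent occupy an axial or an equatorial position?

equatorial

C1 and C2 have opposite parity, so for the trans isomer the two substituents are e,e in one chair and a,a in the other.
Chair I (ethyl axial, fluoro axial): E = 2.12 kcal/mol.
Chair II (ethyl equatorial, fluoro equatorial): E = 0.00 kcal/mol.
Chair II is the more stable (lower-energy) conformer, and in that chair the ethyl group is equatorial.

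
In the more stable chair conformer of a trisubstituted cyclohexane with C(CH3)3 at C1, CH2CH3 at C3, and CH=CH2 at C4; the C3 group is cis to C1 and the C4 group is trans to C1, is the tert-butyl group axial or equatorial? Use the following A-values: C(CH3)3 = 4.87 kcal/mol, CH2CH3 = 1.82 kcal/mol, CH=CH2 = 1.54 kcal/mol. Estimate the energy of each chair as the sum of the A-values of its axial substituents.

Chair I (tert-butyl axial, ethyl axial, vinyl axial): E = 8.23 kcal/mol.
Chair II (tert-butyl equatorial, ethyl equatorial, vinyl equatorial): E = 0.00 kcal/mol.
Chair II is the more stable (lower-energy) conformer, and in that chair the tert-butyl group is equatorial.

equatorial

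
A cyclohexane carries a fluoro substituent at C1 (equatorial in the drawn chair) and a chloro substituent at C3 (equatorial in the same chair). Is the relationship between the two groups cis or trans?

C1 and C3 have the same parity, so their axial bonds point in the same direction.
With same-parity carbons, two substituents on the same face are both axial or both equatorial; opposite faces give one of each.
Here the groups are equatorial/equatorial → same face → cis.

cis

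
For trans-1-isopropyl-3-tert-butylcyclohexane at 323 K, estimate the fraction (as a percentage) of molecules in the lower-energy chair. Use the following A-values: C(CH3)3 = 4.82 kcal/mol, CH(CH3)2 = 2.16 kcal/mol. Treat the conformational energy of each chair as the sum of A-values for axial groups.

98.4%

C1 and C3 have the same parity, so for the trans isomer the two substituents are one axial and one equatorial in each chair.
Chair I (tert-butyl axial, isopropyl equatorial): E = 4.82 kcal/mol; chair II (tert-butyl equatorial, isopropyl axial): E = 2.16 kcal/mol.
ΔG = 2.66 kcal/mol between the two chairs.
K = exp(ΔG/RT) with R = 1.987×10⁻³ kcal mol⁻¹ K⁻¹ and T = 323 K gives K ≈ 63.1.
Fraction in the lower-energy chair = K/(K+1) = 98.4%.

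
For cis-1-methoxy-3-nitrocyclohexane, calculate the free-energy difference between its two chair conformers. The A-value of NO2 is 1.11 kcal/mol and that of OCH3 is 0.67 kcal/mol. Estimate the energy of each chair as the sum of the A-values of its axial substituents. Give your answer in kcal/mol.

C1 and C3 have the same parity, so for the cis isomer the two substituents are e,e in one chair and a,a in the other.
Chair I (nitro axial, methoxy axial): E = 1.78 kcal/mol.
Chair II (nitro equatorial, methoxy equatorial): E = 0.00 kcal/mol.
ΔE = 1.78 − 0.00 = 1.78 kcal/mol; chair II is more stable.

1.78 kcal/mol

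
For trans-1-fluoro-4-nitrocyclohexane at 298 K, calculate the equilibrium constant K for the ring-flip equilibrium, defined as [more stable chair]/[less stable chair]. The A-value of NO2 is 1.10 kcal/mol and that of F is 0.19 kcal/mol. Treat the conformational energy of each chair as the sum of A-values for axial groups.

C1 and C4 have opposite parity, so for the trans isomer the two substituents are e,e in one chair and a,a in the other.
Chair I (nitro axial, fluoro axial): E = 1.29 kcal/mol; chair II (nitro equatorial, fluoro equatorial): E = 0.00 kcal/mol.
ΔG = 1.29 kcal/mol between the two chairs.
K = exp(ΔG/RT) with R = 1.987×10⁻³ kcal mol⁻¹ K⁻¹ and T = 298 K gives K ≈ 8.83.

K ≈ 8.83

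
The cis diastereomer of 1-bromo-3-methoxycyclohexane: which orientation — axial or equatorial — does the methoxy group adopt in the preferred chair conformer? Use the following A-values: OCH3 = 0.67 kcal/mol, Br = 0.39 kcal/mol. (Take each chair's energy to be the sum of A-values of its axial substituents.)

equatorial

C1 and C3 have the same parity, so for the cis isomer the two substituents are e,e in one chair and a,a in the other.
Chair I (methoxy axial, bromo axial): E = 1.06 kcal/mol.
Chair II (methoxy equatorial, bromo equatorial): E = 0.00 kcal/mol.
Chair II is the more stable (lower-energy) conformer, and in that chair the methoxy group is equatorial.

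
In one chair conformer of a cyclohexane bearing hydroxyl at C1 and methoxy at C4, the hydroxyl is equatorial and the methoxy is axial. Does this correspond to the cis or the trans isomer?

cis

C1 and C4 have opposite parity, so their axial bonds point in opposite directions.
With opposite-parity carbons, two substituents on the same face are one axial and one equatorial; opposite faces give both axial or both equatorial.
Here the groups are equatorial/axial → same face → cis.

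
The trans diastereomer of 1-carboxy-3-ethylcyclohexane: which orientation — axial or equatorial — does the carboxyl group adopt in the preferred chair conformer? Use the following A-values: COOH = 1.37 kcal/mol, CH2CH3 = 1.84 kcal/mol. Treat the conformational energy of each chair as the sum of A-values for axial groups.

axial

C1 and C3 have the same parity, so for the trans isomer the two substituents are one axial and one equatorial in each chair.
Chair I (carboxyl axial, ethyl equatorial): E = 1.37 kcal/mol.
Chair II (carboxyl equatorial, ethyl axial): E = 1.84 kcal/mol.
Chair I is the more stable (lower-energy) conformer, and in that chair the carboxyl group is axial.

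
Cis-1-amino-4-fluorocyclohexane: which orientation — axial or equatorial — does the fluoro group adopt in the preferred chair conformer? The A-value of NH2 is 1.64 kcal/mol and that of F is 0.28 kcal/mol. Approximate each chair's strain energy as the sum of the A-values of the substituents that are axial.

C1 and C4 have opposite parity, so for the cis isomer the two substituents are one axial and one equatorial in each chair.
Chair I (amino axial, fluoro equatorial): E = 1.64 kcal/mol.
Chair II (amino equatorial, fluoro axial): E = 0.28 kcal/mol.
Chair II is the more stable (lower-energy) conformer, and in that chair the fluoro group is axial.

axial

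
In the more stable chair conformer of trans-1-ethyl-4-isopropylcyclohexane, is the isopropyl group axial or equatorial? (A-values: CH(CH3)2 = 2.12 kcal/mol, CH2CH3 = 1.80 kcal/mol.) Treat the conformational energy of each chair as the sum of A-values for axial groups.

C1 and C4 have opposite parity, so for the trans isomer the two substituents are e,e in one chair and a,a in the other.
Chair I (isopropyl axial, ethyl axial): E = 3.92 kcal/mol.
Chair II (isopropyl equatorial, ethyl equatorial): E = 0.00 kcal/mol.
Chair II is the more stable (lower-energy) conformer, and in that chair the isopropyl group is equatorial.

equatorial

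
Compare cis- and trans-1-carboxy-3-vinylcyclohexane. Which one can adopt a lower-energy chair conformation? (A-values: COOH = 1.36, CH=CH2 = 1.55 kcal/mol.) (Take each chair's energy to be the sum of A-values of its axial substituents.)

cis

At 1,3 positions (parity same): cis → (e,e or a,a); trans → (a,e or e,a).
Best chair for cis: E = 0.00 kcal/mol; best chair for trans: E = 1.36 kcal/mol.
The cis isomer is lower by 1.36 kcal/mol.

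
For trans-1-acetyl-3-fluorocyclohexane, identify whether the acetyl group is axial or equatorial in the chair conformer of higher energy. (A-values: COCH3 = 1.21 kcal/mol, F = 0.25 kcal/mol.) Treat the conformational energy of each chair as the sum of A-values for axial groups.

C1 and C3 have the same parity, so for the trans isomer the two substituents are one axial and one equatorial in each chair.
Chair I (acetyl axial, fluoro equatorial): E = 1.21 kcal/mol.
Chair II (acetyl equatorial, fluoro axial): E = 0.25 kcal/mol.
Chair I is the less stable (higher-energy) conformer, and in that chair the acetyl group is axial.

axial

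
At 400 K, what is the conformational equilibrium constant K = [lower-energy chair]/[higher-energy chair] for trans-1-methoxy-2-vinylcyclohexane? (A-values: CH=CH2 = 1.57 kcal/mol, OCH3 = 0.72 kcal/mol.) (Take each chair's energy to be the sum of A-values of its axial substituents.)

K ≈ 17.8

C1 and C2 have opposite parity, so for the trans isomer the two substituents are e,e in one chair and a,a in the other.
Chair I (vinyl axial, methoxy axial): E = 2.29 kcal/mol; chair II (vinyl equatorial, methoxy equatorial): E = 0.00 kcal/mol.
ΔG = 2.29 kcal/mol between the two chairs.
K = exp(ΔG/RT) with R = 1.987×10⁻³ kcal mol⁻¹ K⁻¹ and T = 400 K gives K ≈ 17.8.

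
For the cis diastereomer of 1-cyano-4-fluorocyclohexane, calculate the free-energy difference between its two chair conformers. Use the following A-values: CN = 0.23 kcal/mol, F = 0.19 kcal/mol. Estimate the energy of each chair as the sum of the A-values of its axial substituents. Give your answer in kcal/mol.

0.04 kcal/mol

C1 and C4 have opposite parity, so for the cis isomer the two substituents are one axial and one equatorial in each chair.
Chair I (cyano axial, fluoro equatorial): E = 0.23 kcal/mol.
Chair II (cyano equatorial, fluoro axial): E = 0.19 kcal/mol.
ΔE = 0.23 − 0.19 = 0.04 kcal/mol; chair II is more stable.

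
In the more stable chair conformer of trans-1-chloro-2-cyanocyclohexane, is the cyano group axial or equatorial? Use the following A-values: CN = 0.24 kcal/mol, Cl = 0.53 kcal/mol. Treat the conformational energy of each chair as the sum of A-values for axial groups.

C1 and C2 have opposite parity, so for the trans isomer the two substituents are e,e in one chair and a,a in the other.
Chair I (cyano axial, chloro axial): E = 0.77 kcal/mol.
Chair II (cyano equatorial, chloro equatorial): E = 0.00 kcal/mol.
Chair II is the more stable (lower-energy) conformer, and in that chair the cyano group is equatorial.

equatorial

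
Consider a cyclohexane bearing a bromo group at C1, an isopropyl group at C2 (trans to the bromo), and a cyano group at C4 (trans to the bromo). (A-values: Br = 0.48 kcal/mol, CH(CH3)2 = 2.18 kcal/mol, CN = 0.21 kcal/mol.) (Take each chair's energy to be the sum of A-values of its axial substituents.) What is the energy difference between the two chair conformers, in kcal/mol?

2.87 kcal/mol

Chair I (bromo axial, isopropyl axial, cyano axial): E = 2.87 kcal/mol.
Chair II (bromo equatorial, isopropyl equatorial, cyano equatorial): E = 0.00 kcal/mol.
ΔE = 2.87 − 0.00 = 2.87 kcal/mol; chair II is more stable.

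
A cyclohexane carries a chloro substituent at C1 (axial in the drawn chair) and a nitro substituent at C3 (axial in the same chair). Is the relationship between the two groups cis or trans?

cis

C1 and C3 have the same parity, so their axial bonds point in the same direction.
With same-parity carbons, two substituents on the same face are both axial or both equatorial; opposite faces give one of each.
Here the groups are axial/axial → same face → cis.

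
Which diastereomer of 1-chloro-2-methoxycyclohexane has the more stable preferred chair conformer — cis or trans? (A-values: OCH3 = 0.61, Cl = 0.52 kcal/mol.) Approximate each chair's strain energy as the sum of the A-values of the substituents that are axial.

At 1,2 positions (parity opposite): cis → (a,e or e,a); trans → (e,e or a,a).
Best chair for cis: E = 0.52 kcal/mol; best chair for trans: E = 0.00 kcal/mol.
The trans isomer is lower by 0.52 kcal/mol.

trans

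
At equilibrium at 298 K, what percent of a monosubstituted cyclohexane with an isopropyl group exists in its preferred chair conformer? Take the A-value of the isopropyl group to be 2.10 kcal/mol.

One chair has the isopropyl group axial (E = 2.10 kcal/mol) and the other has it equatorial (E = 0).
ΔG = 2.10 kcal/mol between the two chairs.
K = exp(ΔG/RT) with R = 1.987×10⁻³ kcal mol⁻¹ K⁻¹ and T = 298 K gives K ≈ 34.7.
Fraction in the lower-energy chair = K/(K+1) = 97.2%.

97.2%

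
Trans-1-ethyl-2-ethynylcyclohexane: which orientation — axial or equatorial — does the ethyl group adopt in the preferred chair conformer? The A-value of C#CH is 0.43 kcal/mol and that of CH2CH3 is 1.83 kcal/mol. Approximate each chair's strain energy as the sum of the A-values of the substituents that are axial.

equatorial

C1 and C2 have opposite parity, so for the trans isomer the two substituents are e,e in one chair and a,a in the other.
Chair I (ethynyl axial, ethyl axial): E = 2.26 kcal/mol.
Chair II (ethynyl equatorial, ethyl equatorial): E = 0.00 kcal/mol.
Chair II is the more stable (lower-energy) conformer, and in that chair the ethyl group is equatorial.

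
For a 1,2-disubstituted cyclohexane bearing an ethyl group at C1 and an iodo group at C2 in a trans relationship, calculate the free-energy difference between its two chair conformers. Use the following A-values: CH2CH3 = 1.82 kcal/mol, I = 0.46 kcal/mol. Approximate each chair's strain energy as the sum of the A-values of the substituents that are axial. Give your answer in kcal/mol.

C1 and C2 have opposite parity, so for the trans isomer the two substituents are e,e in one chair and a,a in the other.
Chair I (ethyl axial, iodo axial): E = 2.28 kcal/mol.
Chair II (ethyl equatorial, iodo equatorial): E = 0.00 kcal/mol.
ΔE = 2.28 − 0.00 = 2.28 kcal/mol; chair II is more stable.

2.28 kcal/mol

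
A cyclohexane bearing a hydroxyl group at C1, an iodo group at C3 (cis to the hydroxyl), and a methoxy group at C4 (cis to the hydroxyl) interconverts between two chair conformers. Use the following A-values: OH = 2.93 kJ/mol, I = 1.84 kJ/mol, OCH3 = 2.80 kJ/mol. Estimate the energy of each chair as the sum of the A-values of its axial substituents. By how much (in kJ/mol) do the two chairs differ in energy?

1.97 kJ/mol

Chair I (hydroxyl axial, iodo axial, methoxy equatorial): E = 4.77 kJ/mol.
Chair II (hydroxyl equatorial, iodo equatorial, methoxy axial): E = 2.80 kJ/mol.
ΔE = 4.77 − 2.80 = 1.97 kJ/mol; chair II is more stable.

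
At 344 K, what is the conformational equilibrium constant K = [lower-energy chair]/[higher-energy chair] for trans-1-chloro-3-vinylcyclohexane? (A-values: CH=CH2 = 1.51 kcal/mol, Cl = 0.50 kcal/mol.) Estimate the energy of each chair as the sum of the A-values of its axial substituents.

K ≈ 4.38

C1 and C3 have the same parity, so for the trans isomer the two substituents are one axial and one equatorial in each chair.
Chair I (vinyl axial, chloro equatorial): E = 1.51 kcal/mol; chair II (vinyl equatorial, chloro axial): E = 0.50 kcal/mol.
ΔG = 1.01 kcal/mol between the two chairs.
K = exp(ΔG/RT) with R = 1.987×10⁻³ kcal mol⁻¹ K⁻¹ and T = 344 K gives K ≈ 4.38.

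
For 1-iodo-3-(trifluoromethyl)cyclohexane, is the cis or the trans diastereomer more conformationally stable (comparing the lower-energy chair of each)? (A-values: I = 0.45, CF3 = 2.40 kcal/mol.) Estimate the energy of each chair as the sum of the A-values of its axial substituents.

cis

At 1,3 positions (parity same): cis → (e,e or a,a); trans → (a,e or e,a).
Best chair for cis: E = 0.00 kcal/mol; best chair for trans: E = 0.45 kcal/mol.
The cis isomer is lower by 0.45 kcal/mol.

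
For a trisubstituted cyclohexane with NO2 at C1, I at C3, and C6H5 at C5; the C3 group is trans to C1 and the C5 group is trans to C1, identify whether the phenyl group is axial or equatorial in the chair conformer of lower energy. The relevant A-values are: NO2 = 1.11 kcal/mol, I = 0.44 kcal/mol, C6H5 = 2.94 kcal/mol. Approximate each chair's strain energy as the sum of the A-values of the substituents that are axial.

Chair I (nitro axial, iodo equatorial, phenyl equatorial): E = 1.11 kcal/mol.
Chair II (nitro equatorial, iodo axial, phenyl axial): E = 3.38 kcal/mol.
Chair I is the more stable (lower-energy) conformer, and in that chair the phenyl group is equatorial.

equatorial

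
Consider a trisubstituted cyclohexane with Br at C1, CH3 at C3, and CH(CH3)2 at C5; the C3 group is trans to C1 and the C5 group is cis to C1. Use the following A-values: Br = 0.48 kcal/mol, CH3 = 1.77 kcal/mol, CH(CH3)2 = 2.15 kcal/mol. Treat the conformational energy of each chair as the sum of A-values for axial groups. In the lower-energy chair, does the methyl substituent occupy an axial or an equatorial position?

Chair I (bromo axial, methyl equatorial, isopropyl axial): E = 2.63 kcal/mol.
Chair II (bromo equatorial, methyl axial, isopropyl equatorial): E = 1.77 kcal/mol.
Chair II is the more stable (lower-energy) conformer, and in that chair the methyl group is axial.

axial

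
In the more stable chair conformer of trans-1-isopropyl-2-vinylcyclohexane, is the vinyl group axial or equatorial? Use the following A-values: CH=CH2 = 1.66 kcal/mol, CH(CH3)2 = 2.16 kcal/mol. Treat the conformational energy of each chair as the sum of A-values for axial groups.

C1 and C2 have opposite parity, so for the trans isomer the two substituents are e,e in one chair and a,a in the other.
Chair I (vinyl axial, isopropyl axial): E = 3.82 kcal/mol.
Chair II (vinyl equatorial, isopropyl equatorial): E = 0.00 kcal/mol.
Chair II is the more stable (lower-energy) conformer, and in that chair the vinyl group is equatorial.

equatorial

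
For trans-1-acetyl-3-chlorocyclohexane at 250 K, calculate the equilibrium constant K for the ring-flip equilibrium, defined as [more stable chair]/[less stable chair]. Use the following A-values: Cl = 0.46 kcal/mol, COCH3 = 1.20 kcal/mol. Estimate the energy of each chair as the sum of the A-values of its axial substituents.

C1 and C3 have the same parity, so for the trans isomer the two substituents are one axial and one equatorial in each chair.
Chair I (chloro axial, acetyl equatorial): E = 0.46 kcal/mol; chair II (chloro equatorial, acetyl axial): E = 1.20 kcal/mol.
ΔG = 0.74 kcal/mol between the two chairs.
K = exp(ΔG/RT) with R = 1.987×10⁻³ kcal mol⁻¹ K⁻¹ and T = 250 K gives K ≈ 4.44.

K ≈ 4.44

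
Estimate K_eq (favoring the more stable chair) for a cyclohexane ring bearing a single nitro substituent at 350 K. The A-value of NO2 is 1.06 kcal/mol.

K ≈ 4.59

One chair has the nitro group axial (E = 1.06 kcal/mol) and the other has it equatorial (E = 0).
ΔG = 1.06 kcal/mol between the two chairs.
K = exp(ΔG/RT) with R = 1.987×10⁻³ kcal mol⁻¹ K⁻¹ and T = 350 K gives K ≈ 4.59.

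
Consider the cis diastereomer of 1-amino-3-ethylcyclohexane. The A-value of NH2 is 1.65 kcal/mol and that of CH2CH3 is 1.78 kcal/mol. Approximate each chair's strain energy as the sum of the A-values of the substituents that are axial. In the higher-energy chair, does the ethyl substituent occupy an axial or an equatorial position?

C1 and C3 have the same parity, so for the cis isomer the two substituents are e,e in one chair and a,a in the other.
Chair I (amino axial, ethyl axial): E = 3.43 kcal/mol.
Chair II (amino equatorial, ethyl equatorial): E = 0.00 kcal/mol.
Chair I is the less stable (higher-energy) conformer, and in that chair the ethyl group is axial.

axial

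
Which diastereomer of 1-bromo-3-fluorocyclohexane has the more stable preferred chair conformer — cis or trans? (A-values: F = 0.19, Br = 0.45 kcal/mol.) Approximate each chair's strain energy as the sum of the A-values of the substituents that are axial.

cis

At 1,3 positions (parity same): cis → (e,e or a,a); trans → (a,e or e,a).
Best chair for cis: E = 0.00 kcal/mol; best chair for trans: E = 0.19 kcal/mol.
The cis isomer is lower by 0.19 kcal/mol.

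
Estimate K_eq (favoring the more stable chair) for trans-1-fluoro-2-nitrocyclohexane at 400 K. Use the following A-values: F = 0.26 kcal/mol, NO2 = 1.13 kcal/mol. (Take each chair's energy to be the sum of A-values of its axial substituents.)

K ≈ 5.75

C1 and C2 have opposite parity, so for the trans isomer the two substituents are e,e in one chair and a,a in the other.
Chair I (fluoro axial, nitro axial): E = 1.39 kcal/mol; chair II (fluoro equatorial, nitro equatorial): E = 0.00 kcal/mol.
ΔG = 1.39 kcal/mol between the two chairs.
K = exp(ΔG/RT) with R = 1.987×10⁻³ kcal mol⁻¹ K⁻¹ and T = 400 K gives K ≈ 5.75.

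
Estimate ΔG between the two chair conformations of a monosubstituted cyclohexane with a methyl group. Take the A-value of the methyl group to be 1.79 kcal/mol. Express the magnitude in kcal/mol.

1.79 kcal/mol

A monosubstituted cyclohexane has one chair with the methyl group axial (E = A = 1.79 kcal/mol) and one with it equatorial (E = 0).
ΔE = 1.79 − 0 = 1.79 kcal/mol.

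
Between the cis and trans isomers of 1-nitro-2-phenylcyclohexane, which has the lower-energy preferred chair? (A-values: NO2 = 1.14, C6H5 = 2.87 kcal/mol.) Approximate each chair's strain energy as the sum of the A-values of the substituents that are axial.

At 1,2 positions (parity opposite): cis → (a,e or e,a); trans → (e,e or a,a).
Best chair for cis: E = 1.14 kcal/mol; best chair for trans: E = 0.00 kcal/mol.
The trans isomer is lower by 1.14 kcal/mol.

trans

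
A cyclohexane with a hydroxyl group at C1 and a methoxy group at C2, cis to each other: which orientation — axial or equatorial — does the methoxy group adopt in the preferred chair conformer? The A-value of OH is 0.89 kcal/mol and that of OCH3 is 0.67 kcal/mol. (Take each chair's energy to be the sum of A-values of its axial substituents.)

axial

C1 and C2 have opposite parity, so for the cis isomer the two substituents are one axial and one equatorial in each chair.
Chair I (hydroxyl axial, methoxy equatorial): E = 0.89 kcal/mol.
Chair II (hydroxyl equatorial, methoxy axial): E = 0.67 kcal/mol.
Chair II is the more stable (lower-energy) conformer, and in that chair the methoxy group is axial.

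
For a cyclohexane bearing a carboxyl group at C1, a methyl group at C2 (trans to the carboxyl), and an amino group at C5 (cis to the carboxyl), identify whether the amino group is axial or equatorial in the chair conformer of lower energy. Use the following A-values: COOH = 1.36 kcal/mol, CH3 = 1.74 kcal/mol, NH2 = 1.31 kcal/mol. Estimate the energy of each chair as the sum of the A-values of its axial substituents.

Chair I (carboxyl axial, methyl axial, amino axial): E = 4.41 kcal/mol.
Chair II (carboxyl equatorial, methyl equatorial, amino equatorial): E = 0.00 kcal/mol.
Chair II is the more stable (lower-energy) conformer, and in that chair the amino group is equatorial.

equatorial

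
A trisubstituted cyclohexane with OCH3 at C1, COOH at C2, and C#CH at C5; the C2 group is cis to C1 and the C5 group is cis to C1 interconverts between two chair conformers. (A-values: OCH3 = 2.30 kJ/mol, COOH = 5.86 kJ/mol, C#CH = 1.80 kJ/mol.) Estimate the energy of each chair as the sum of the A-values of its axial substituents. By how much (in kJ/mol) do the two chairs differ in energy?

1.76 kJ/mol

Chair I (methoxy axial, carboxyl equatorial, ethynyl axial): E = 4.10 kJ/mol.
Chair II (methoxy equatorial, carboxyl axial, ethynyl equatorial): E = 5.86 kJ/mol.
ΔE = 5.86 − 4.10 = 1.76 kJ/mol; chair I is more stable.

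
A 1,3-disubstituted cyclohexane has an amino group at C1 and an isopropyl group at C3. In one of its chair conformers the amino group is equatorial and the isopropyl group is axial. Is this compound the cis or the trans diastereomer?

C1 and C3 have the same parity, so their axial bonds point in the same direction.
With same-parity carbons, two substituents on the same face are both axial or both equatorial; opposite faces give one of each.
Here the groups are equatorial/axial → opposite face → trans.

trans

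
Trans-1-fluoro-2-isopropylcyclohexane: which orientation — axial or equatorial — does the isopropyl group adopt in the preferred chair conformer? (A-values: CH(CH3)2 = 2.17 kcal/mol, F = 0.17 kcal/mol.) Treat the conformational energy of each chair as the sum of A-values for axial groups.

C1 and C2 have opposite parity, so for the trans isomer the two substituents are e,e in one chair and a,a in the other.
Chair I (isopropyl axial, fluoro axial): E = 2.34 kcal/mol.
Chair II (isopropyl equatorial, fluoro equatorial): E = 0.00 kcal/mol.
Chair II is the more stable (lower-energy) conformer, and in that chair the isopropyl group is equatorial.

equatorial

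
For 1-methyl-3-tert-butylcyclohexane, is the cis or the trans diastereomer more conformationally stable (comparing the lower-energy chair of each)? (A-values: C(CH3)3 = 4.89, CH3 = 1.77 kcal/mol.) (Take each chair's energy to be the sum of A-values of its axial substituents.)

At 1,3 positions (parity same): cis → (e,e or a,a); trans → (a,e or e,a).
Best chair for cis: E = 0.00 kcal/mol; best chair for trans: E = 1.77 kcal/mol.
The cis isomer is lower by 1.77 kcal/mol.

cis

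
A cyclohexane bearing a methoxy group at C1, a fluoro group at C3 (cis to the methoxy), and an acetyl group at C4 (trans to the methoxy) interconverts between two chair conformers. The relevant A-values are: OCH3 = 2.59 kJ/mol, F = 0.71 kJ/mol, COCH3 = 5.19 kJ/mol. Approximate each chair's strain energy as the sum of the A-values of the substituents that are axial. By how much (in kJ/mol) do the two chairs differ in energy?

8.49 kJ/mol

Chair I (methoxy axial, fluoro axial, acetyl axial): E = 8.49 kJ/mol.
Chair II (methoxy equatorial, fluoro equatorial, acetyl equatorial): E = 0.00 kJ/mol.
ΔE = 8.49 − 0.00 = 8.49 kJ/mol; chair II is more stable.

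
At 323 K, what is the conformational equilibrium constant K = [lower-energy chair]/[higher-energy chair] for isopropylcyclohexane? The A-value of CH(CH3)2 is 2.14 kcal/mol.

K ≈ 28.1

One chair has the isopropyl group axial (E = 2.14 kcal/mol) and the other has it equatorial (E = 0).
ΔG = 2.14 kcal/mol between the two chairs.
K = exp(ΔG/RT) with R = 1.987×10⁻³ kcal mol⁻¹ K⁻¹ and T = 323 K gives K ≈ 28.1.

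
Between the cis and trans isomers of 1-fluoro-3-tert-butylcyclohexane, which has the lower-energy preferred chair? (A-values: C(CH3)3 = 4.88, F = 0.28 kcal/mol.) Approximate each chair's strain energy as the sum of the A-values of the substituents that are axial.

At 1,3 positions (parity same): cis → (e,e or a,a); trans → (a,e or e,a).
Best chair for cis: E = 0.00 kcal/mol; best chair for trans: E = 0.28 kcal/mol.
The cis isomer is lower by 0.28 kcal/mol.

cis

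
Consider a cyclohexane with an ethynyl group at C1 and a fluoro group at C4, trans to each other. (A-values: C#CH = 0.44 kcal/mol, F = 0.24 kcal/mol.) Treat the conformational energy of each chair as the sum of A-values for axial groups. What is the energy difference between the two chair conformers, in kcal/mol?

0.68 kcal/mol

C1 and C4 have opposite parity, so for the trans isomer the two substituents are e,e in one chair and a,a in the other.
Chair I (ethynyl axial, fluoro axial): E = 0.68 kcal/mol.
Chair II (ethynyl equatorial, fluoro equatorial): E = 0.00 kcal/mol.
ΔE = 0.68 − 0.00 = 0.68 kcal/mol; chair II is more stable.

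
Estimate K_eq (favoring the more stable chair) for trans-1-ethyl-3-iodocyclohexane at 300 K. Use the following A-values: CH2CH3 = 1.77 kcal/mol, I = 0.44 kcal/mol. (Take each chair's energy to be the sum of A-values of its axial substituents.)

K ≈ 9.31

C1 and C3 have the same parity, so for the trans isomer the two substituents are one axial and one equatorial in each chair.
Chair I (ethyl axial, iodo equatorial): E = 1.77 kcal/mol; chair II (ethyl equatorial, iodo axial): E = 0.44 kcal/mol.
ΔG = 1.33 kcal/mol between the two chairs.
K = exp(ΔG/RT) with R = 1.987×10⁻³ kcal mol⁻¹ K⁻¹ and T = 300 K gives K ≈ 9.31.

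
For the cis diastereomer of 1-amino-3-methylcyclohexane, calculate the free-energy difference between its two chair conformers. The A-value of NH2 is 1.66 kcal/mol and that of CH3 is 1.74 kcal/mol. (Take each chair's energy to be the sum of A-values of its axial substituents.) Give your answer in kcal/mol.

C1 and C3 have the same parity, so for the cis isomer the two substituents are e,e in one chair and a,a in the other.
Chair I (amino axial, methyl axial): E = 3.40 kcal/mol.
Chair II (amino equatorial, methyl equatorial): E = 0.00 kcal/mol.
ΔE = 3.40 − 0.00 = 3.40 kcal/mol; chair II is more stable.

3.40 kcal/mol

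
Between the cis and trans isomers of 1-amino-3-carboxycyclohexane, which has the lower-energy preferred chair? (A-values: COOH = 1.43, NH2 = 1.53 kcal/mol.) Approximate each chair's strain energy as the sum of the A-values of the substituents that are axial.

At 1,3 positions (parity same): cis → (e,e or a,a); trans → (a,e or e,a).
Best chair for cis: E = 0.00 kcal/mol; best chair for trans: E = 1.43 kcal/mol.
The cis isomer is lower by 1.43 kcal/mol.

cis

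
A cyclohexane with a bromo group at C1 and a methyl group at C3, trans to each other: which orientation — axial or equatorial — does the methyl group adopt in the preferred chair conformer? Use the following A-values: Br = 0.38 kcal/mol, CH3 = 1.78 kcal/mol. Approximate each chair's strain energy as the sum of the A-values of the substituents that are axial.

equatorial

C1 and C3 have the same parity, so for the trans isomer the two substituents are one axial and one equatorial in each chair.
Chair I (bromo axial, methyl equatorial): E = 0.38 kcal/mol.
Chair II (bromo equatorial, methyl axial): E = 1.78 kcal/mol.
Chair I is the more stable (lower-energy) conformer, and in that chair the methyl group is equatorial.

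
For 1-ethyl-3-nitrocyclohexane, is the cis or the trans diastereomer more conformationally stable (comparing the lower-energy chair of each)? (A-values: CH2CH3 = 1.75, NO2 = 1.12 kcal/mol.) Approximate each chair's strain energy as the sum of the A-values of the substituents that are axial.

cis

At 1,3 positions (parity same): cis → (e,e or a,a); trans → (a,e or e,a).
Best chair for cis: E = 0.00 kcal/mol; best chair for trans: E = 1.12 kcal/mol.
The cis isomer is lower by 1.12 kcal/mol.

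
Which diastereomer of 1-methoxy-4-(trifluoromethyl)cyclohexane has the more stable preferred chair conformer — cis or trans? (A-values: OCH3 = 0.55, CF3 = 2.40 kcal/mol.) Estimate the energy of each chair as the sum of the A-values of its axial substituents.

trans

At 1,4 positions (parity opposite): cis → (a,e or e,a); trans → (e,e or a,a).
Best chair for cis: E = 0.55 kcal/mol; best chair for trans: E = 0.00 kcal/mol.
The trans isomer is lower by 0.55 kcal/mol.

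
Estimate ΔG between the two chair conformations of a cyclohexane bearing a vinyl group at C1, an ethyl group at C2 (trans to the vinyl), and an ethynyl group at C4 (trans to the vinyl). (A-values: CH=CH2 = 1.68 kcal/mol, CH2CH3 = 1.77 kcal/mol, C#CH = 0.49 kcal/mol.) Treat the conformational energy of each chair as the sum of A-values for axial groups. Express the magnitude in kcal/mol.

Chair I (vinyl axial, ethyl axial, ethynyl axial): E = 3.94 kcal/mol.
Chair II (vinyl equatorial, ethyl equatorial, ethynyl equatorial): E = 0.00 kcal/mol.
ΔE = 3.94 − 0.00 = 3.94 kcal/mol; chair II is more stable.

3.94 kcal/mol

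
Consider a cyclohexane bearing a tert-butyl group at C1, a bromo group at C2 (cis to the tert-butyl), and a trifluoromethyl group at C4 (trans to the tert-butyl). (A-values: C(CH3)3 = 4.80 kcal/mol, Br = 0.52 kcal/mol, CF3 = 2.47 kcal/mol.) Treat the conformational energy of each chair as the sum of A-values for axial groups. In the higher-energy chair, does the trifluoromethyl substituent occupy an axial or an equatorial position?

Chair I (tert-butyl axial, bromo equatorial, trifluoromethyl axial): E = 7.27 kcal/mol.
Chair II (tert-butyl equatorial, bromo axial, trifluoromethyl equatorial): E = 0.52 kcal/mol.
Chair I is the less stable (higher-energy) conformer, and in that chair the trifluoromethyl group is axial.

axial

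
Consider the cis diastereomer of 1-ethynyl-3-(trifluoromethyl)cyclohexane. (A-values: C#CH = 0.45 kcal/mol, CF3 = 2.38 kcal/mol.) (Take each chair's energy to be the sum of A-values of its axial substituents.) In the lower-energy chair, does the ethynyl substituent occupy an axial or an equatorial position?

equatorial

C1 and C3 have the same parity, so for the cis isomer the two substituents are e,e in one chair and a,a in the other.
Chair I (ethynyl axial, trifluoromethyl axial): E = 2.83 kcal/mol.
Chair II (ethynyl equatorial, trifluoromethyl equatorial): E = 0.00 kcal/mol.
Chair II is the more stable (lower-energy) conformer, and in that chair the ethynyl group is equatorial.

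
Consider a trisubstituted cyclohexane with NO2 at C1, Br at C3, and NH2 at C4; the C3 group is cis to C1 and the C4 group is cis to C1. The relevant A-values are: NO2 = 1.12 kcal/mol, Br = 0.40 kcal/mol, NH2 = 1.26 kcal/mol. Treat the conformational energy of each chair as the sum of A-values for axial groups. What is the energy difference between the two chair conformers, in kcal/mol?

Chair I (nitro axial, bromo axial, amino equatorial): E = 1.52 kcal/mol.
Chair II (nitro equatorial, bromo equatorial, amino axial): E = 1.26 kcal/mol.
ΔE = 1.52 − 1.26 = 0.26 kcal/mol; chair II is more stable.

0.26 kcal/mol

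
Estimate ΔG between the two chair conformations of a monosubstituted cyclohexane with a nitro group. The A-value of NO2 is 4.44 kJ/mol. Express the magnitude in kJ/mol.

A monosubstituted cyclohexane has one chair with the nitro group axial (E = A = 4.44 kJ/mol) and one with it equatorial (E = 0).
ΔE = 4.44 − 0 = 4.44 kJ/mol.

4.44 kJ/mol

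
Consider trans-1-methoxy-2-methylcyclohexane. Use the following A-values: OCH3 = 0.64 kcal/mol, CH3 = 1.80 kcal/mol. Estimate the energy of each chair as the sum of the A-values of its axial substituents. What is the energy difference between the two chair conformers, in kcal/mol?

2.44 kcal/mol

C1 and C2 have opposite parity, so for the trans isomer the two substituents are e,e in one chair and a,a in the other.
Chair I (methoxy axial, methyl axial): E = 2.44 kcal/mol.
Chair II (methoxy equatorial, methyl equatorial): E = 0.00 kcal/mol.
ΔE = 2.44 − 0.00 = 2.44 kcal/mol; chair II is more stable.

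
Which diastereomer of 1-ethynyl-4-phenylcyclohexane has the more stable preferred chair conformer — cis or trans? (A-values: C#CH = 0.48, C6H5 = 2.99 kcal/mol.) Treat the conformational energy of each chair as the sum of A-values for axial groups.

trans

At 1,4 positions (parity opposite): cis → (a,e or e,a); trans → (e,e or a,a).
Best chair for cis: E = 0.48 kcal/mol; best chair for trans: E = 0.00 kcal/mol.
The trans isomer is lower by 0.48 kcal/mol.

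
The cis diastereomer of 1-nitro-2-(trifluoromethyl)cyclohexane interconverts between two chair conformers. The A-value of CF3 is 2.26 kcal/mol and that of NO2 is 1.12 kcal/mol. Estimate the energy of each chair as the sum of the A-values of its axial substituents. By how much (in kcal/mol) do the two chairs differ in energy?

1.14 kcal/mol

C1 and C2 have opposite parity, so for the cis isomer the two substituents are one axial and one equatorial in each chair.
Chair I (trifluoromethyl axial, nitro equatorial): E = 2.26 kcal/mol.
Chair II (trifluoromethyl equatorial, nitro axial): E = 1.12 kcal/mol.
ΔE = 2.26 − 1.12 = 1.14 kcal/mol; chair II is more stable.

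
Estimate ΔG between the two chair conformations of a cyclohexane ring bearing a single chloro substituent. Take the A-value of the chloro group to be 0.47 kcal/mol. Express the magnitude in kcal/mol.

0.47 kcal/mol

A monosubstituted cyclohexane has one chair with the chloro group axial (E = A = 0.47 kcal/mol) and one with it equatorial (E = 0).
ΔE = 0.47 − 0 = 0.47 kcal/mol.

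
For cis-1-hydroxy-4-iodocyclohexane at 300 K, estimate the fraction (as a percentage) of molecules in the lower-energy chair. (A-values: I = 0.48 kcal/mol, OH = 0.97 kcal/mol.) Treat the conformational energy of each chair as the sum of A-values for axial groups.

C1 and C4 have opposite parity, so for the cis isomer the two substituents are one axial and one equatorial in each chair.
Chair I (iodo axial, hydroxyl equatorial): E = 0.48 kcal/mol; chair II (iodo equatorial, hydroxyl axial): E = 0.97 kcal/mol.
ΔG = 0.49 kcal/mol between the two chairs.
K = exp(ΔG/RT) with R = 1.987×10⁻³ kcal mol⁻¹ K⁻¹ and T = 300 K gives K ≈ 2.28.
Fraction in the lower-energy chair = K/(K+1) = 69.5%.

69.5%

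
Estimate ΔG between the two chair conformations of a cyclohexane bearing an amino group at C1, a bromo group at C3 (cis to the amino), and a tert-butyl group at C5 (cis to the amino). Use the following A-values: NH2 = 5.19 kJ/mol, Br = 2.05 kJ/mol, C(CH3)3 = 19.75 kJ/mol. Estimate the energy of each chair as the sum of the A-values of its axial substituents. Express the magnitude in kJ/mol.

Chair I (amino axial, bromo axial, tert-butyl axial): E = 26.99 kJ/mol.
Chair II (amino equatorial, bromo equatorial, tert-butyl equatorial): E = 0.00 kJ/mol.
ΔE = 26.99 − 0.00 = 26.99 kJ/mol; chair II is more stable.

26.99 kJ/mol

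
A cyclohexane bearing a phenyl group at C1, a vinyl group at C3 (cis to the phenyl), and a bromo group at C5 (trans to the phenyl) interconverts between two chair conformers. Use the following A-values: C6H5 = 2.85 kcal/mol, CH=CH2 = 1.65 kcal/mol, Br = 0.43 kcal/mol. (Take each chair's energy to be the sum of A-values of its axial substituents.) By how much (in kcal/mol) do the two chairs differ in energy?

4.07 kcal/mol

Chair I (phenyl axial, vinyl axial, bromo equatorial): E = 4.50 kcal/mol.
Chair II (phenyl equatorial, vinyl equatorial, bromo axial): E = 0.43 kcal/mol.
ΔE = 4.50 − 0.43 = 4.07 kcal/mol; chair II is more stable.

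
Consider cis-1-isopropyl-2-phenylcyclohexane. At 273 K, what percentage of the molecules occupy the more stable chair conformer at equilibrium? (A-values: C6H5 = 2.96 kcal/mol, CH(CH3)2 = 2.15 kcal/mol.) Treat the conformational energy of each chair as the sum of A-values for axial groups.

81.7%

C1 and C2 have opposite parity, so for the cis isomer the two substituents are one axial and one equatorial in each chair.
Chair I (phenyl axial, isopropyl equatorial): E = 2.96 kcal/mol; chair II (phenyl equatorial, isopropyl axial): E = 2.15 kcal/mol.
ΔG = 0.81 kcal/mol between the two chairs.
K = exp(ΔG/RT) with R = 1.987×10⁻³ kcal mol⁻¹ K⁻¹ and T = 273 K gives K ≈ 4.45.
Fraction in the lower-energy chair = K/(K+1) = 81.7%.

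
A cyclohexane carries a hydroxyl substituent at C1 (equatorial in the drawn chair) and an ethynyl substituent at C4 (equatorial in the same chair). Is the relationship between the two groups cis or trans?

trans

C1 and C4 have opposite parity, so their axial bonds point in opposite directions.
With opposite-parity carbons, two substituents on the same face are one axial and one equatorial; opposite faces give both axial or both equatorial.
Here the groups are equatorial/equatorial → opposite face → trans.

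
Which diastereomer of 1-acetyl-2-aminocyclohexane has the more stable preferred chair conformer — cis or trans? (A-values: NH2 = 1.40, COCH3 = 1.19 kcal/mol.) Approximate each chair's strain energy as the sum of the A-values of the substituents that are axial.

trans

At 1,2 positions (parity opposite): cis → (a,e or e,a); trans → (e,e or a,a).
Best chair for cis: E = 1.19 kcal/mol; best chair for trans: E = 0.00 kcal/mol.
The trans isomer is lower by 1.19 kcal/mol.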